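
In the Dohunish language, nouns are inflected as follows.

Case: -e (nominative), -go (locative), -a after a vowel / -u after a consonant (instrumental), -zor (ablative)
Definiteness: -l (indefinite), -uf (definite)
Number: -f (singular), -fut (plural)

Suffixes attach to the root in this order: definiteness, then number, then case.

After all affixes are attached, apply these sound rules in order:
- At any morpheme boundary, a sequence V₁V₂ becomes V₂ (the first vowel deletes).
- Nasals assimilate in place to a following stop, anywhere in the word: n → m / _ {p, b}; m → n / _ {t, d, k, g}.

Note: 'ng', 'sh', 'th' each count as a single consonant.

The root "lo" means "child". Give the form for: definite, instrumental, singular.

luffu

Attach definiteness definite -uf → louf.
Attach number singular -f → louff.
Attach case instrumental -u (after consonant 'f') → louffu.
Apply vowel deletion: louffu → luffu.
Nasal assimilation: no change.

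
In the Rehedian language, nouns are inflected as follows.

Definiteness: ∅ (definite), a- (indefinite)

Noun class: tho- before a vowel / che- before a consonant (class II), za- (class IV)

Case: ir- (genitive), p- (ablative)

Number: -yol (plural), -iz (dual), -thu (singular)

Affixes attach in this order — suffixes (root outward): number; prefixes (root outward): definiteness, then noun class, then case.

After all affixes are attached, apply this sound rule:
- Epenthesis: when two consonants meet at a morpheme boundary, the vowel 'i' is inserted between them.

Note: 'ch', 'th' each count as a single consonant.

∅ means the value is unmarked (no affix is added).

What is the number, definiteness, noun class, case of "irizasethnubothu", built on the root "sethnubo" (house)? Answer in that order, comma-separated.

singular, definite, class IV, genitive

Segment: ir-za-sethnubo-thu.
number: -thu → singular.
definiteness: ∅ → definite.
noun class: za- → class IV.
case: ir- → genitive.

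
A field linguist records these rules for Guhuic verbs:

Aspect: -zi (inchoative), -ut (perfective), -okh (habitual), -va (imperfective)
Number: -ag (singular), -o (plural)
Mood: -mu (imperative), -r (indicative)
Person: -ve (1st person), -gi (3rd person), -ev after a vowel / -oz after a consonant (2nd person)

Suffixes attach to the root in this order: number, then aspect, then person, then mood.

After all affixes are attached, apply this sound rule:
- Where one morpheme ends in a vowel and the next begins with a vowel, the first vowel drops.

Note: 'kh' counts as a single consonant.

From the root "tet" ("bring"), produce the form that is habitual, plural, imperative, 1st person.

Attach number plural -o → teto.
Attach aspect habitual -okh → tetookh.
Attach person 1st person -ve → tetookhve.
Attach mood imperative -mu → tetookhvemu.
Apply vowel deletion: tetookhvemu → tetokhvemu.

tetokhvemu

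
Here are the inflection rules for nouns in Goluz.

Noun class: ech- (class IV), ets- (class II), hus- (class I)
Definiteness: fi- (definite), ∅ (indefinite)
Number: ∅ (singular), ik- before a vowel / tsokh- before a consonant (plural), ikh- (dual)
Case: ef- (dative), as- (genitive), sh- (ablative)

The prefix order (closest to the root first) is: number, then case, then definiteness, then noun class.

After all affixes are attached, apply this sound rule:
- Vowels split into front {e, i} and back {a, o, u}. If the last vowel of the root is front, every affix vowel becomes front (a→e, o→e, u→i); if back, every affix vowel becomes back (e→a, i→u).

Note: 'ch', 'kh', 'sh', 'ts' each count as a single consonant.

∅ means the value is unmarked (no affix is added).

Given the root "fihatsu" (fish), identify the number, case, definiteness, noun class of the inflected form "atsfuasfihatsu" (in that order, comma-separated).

Segment: ets-fi-as-fihatsu.
number: ∅ → singular.
case: as- → genitive.
definiteness: fi- → definite.
noun class: ets- → class II.

singular, genitive, definite, class II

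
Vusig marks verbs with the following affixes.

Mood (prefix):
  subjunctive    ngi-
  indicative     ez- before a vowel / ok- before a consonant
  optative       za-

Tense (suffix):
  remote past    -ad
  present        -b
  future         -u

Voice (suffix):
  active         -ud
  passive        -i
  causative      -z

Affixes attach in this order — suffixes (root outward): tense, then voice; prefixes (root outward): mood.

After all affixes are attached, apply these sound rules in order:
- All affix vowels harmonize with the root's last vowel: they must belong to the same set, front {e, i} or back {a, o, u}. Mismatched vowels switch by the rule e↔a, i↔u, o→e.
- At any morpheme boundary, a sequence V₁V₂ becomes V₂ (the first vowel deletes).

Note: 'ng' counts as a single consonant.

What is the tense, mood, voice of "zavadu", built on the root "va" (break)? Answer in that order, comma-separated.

remote past, optative, passive

Segment: za-va-ad-i.
tense: -ad → remote past.
mood: za- → optative.
voice: -i → passive.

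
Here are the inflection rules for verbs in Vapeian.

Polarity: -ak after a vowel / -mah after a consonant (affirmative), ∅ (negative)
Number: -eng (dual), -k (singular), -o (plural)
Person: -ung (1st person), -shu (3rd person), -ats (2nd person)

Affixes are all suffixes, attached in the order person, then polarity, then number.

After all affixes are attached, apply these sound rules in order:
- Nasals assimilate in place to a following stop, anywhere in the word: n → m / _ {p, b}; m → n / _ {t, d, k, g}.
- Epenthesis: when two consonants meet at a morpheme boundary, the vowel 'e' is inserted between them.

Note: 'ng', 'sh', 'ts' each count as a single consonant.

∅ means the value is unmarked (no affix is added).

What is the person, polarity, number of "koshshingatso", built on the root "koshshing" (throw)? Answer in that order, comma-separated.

2nd person, negative, plural

Segment: koshshing-ats-o.
person: -ats → 2nd person.
polarity: ∅ → negative.
number: -o → plural.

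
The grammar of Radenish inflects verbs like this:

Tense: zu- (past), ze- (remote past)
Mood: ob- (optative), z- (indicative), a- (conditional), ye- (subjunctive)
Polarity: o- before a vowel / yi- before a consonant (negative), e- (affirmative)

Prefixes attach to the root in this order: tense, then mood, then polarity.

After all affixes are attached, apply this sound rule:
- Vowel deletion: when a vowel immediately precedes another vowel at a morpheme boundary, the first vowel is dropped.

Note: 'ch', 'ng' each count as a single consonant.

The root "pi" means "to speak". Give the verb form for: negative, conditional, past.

azupi

Attach tense past zu- → zupi.
Attach mood conditional a- → azupi.
Attach polarity negative o- (before vowel 'a') → oazupi.
Apply vowel deletion: oazupi → azupi.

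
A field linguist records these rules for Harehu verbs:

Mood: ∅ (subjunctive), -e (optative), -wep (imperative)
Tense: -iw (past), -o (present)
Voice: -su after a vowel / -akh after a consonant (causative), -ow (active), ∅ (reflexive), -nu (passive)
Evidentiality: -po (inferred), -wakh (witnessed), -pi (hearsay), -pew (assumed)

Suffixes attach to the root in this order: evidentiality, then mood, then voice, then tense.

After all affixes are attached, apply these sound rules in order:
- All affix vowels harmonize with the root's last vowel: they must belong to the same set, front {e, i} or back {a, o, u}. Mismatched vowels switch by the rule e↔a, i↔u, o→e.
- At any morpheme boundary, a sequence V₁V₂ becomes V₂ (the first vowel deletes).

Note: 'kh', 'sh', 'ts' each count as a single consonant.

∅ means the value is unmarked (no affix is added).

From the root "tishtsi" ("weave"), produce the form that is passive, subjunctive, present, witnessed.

Attach evidentiality witnessed -wakh → tishtsiwakh.
mood = subjunctive: zero marking, form stays tishtsiwakh.
Attach voice passive -nu → tishtsiwakhnu.
Attach tense present -o → tishtsiwakhnuo.
Apply vowel harmony: tishtsiwakhnuo → tishtsiwekhnie.
Apply vowel deletion: tishtsiwekhnie → tishtsiwekhne.

tishtsiwekhne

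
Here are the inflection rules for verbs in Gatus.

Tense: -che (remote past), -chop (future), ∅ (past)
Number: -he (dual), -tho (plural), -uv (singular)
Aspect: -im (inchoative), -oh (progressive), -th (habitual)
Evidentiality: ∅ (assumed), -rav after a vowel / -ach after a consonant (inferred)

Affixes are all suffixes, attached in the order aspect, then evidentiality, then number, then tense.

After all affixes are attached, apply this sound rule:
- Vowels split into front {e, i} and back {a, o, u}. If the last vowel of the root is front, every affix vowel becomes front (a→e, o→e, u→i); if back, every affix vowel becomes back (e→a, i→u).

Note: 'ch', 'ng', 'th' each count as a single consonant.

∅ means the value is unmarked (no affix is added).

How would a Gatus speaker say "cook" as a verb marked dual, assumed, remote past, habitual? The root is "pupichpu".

pupichputhhacha

Attach aspect habitual -th → pupichputh.
evidentiality = assumed: zero marking, form stays pupichputh.
Attach number dual -he → pupichputhhe.
Attach tense remote past -che → pupichputhheche.
Apply vowel harmony: pupichputhheche → pupichputhhacha.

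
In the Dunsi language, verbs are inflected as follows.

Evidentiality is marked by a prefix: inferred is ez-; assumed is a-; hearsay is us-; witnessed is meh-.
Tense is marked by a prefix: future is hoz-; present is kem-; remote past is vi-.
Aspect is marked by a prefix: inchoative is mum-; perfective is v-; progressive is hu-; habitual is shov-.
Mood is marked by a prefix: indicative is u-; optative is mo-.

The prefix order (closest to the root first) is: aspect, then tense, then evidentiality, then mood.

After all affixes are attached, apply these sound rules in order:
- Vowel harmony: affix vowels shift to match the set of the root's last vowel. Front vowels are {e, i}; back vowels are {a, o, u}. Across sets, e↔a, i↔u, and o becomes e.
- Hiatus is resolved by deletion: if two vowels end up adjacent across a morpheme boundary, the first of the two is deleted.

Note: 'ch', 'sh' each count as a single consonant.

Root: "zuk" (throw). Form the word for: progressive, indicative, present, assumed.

akamhuzuk

Attach aspect progressive hu- → huzuk.
Attach tense present kem- → kemhuzuk.
Attach evidentiality assumed a- → akemhuzuk.
Attach mood indicative u- → uakemhuzuk.
Apply vowel harmony: uakemhuzuk → uakamhuzuk.
Apply vowel deletion: uakamhuzuk → akamhuzuk.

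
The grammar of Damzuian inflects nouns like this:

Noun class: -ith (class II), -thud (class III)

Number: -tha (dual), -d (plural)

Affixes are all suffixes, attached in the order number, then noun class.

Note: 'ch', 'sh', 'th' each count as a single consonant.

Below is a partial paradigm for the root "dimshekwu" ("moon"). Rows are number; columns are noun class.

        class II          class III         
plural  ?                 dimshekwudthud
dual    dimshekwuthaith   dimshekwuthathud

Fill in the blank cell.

dimshekwudith

Attach number plural -d → dimshekwud.
Attach noun class class II -ith → dimshekwudith.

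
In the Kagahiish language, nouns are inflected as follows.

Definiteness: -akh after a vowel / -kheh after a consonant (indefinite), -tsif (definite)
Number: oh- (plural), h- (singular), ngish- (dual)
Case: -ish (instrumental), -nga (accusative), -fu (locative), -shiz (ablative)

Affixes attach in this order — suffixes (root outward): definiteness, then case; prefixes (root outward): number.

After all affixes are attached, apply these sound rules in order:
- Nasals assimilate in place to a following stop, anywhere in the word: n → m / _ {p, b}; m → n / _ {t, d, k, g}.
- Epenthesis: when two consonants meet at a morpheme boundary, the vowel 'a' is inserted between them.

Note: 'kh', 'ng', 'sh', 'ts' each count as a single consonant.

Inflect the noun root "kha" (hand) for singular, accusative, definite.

Attach definiteness definite -tsif → khatsif.
Attach case accusative -nga → khatsifnga.
Attach number singular h- → hkhatsifnga.
Nasal assimilation: no change.
Apply epenthesis: hkhatsifnga → hakhatsifanga.

hakhatsifanga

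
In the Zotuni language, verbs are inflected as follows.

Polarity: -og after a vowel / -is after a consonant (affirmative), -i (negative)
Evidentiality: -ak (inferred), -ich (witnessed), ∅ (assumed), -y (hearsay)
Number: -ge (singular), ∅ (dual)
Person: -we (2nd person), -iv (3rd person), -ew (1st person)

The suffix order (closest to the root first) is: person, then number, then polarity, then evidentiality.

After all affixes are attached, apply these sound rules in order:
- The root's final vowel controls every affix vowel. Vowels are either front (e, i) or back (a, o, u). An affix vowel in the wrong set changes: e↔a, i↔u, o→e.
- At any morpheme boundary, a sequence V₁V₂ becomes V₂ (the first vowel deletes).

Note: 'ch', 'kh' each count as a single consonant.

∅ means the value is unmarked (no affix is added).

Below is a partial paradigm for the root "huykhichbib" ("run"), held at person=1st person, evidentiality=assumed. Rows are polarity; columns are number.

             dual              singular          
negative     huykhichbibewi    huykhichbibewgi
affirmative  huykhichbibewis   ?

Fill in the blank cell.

Attach person 1st person -ew → huykhichbibew.
Attach number singular -ge → huykhichbibewge.
Attach polarity affirmative -og (after vowel 'e') → huykhichbibewgeog.
evidentiality = assumed: zero marking, form stays huykhichbibewgeog.
Apply vowel harmony: huykhichbibewgeog → huykhichbibewgeeg.
Apply vowel deletion: huykhichbibewgeeg → huykhichbibewgeg.

huykhichbibewgeg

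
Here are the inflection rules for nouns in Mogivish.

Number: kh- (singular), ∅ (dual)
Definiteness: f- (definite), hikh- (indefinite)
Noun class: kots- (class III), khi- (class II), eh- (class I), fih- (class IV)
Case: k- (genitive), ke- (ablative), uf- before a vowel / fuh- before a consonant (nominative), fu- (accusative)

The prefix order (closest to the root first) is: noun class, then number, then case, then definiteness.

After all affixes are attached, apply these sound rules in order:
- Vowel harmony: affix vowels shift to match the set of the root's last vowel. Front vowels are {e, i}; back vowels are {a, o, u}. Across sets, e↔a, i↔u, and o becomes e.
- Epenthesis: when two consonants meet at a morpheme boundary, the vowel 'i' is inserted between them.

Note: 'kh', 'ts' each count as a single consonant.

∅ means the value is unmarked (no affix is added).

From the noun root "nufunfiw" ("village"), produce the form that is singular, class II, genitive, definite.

Attach noun class class II khi- → khinufunfiw.
Attach number singular kh- → khkhinufunfiw.
Attach case genitive k- → kkhkhinufunfiw.
Attach definiteness definite f- → fkkhkhinufunfiw.
Vowel harmony: no change.
Apply epenthesis: fkkhkhinufunfiw → fikikhikhinufunfiw.

fikikhikhinufunfiw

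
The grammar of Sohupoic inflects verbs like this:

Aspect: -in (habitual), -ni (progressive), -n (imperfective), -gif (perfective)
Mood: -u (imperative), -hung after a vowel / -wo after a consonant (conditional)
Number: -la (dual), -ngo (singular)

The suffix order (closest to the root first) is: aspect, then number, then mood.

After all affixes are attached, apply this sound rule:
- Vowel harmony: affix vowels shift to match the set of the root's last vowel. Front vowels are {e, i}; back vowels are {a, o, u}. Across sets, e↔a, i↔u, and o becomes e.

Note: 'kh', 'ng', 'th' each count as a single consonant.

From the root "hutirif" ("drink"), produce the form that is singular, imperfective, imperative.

hutirifnngei

Attach aspect imperfective -n → hutirifn.
Attach number singular -ngo → hutirifnngo.
Attach mood imperative -u → hutirifnngou.
Apply vowel harmony: hutirifnngou → hutirifnngei.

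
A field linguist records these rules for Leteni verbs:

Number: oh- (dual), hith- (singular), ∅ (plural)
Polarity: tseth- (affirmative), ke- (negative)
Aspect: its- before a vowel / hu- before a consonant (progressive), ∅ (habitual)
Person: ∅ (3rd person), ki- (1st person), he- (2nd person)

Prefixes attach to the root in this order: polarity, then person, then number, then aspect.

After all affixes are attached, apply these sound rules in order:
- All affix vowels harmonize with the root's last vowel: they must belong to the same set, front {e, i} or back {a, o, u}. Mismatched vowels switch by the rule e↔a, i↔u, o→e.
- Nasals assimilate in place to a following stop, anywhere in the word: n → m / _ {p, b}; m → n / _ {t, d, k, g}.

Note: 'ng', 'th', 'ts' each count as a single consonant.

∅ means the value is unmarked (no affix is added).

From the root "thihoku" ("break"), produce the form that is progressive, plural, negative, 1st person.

hukukathihoku

Attach polarity negative ke- → kethihoku.
Attach person 1st person ki- → kikethihoku.
number = plural: zero marking, form stays kikethihoku.
Attach aspect progressive hu- (before consonant 'k') → hukikethihoku.
Apply vowel harmony: hukikethihoku → hukukathihoku.
Nasal assimilation: no change.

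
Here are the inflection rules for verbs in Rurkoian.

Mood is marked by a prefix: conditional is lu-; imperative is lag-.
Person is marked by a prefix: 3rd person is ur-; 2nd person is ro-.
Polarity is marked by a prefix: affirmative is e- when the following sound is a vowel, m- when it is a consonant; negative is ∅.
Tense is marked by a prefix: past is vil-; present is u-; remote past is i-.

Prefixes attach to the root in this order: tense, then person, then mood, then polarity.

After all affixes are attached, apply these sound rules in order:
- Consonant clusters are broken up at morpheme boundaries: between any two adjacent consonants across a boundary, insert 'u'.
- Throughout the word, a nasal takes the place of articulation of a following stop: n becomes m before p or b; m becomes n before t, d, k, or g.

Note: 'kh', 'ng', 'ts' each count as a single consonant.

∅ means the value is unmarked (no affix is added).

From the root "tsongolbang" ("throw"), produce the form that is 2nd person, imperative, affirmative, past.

Attach tense past vil- → viltsongolbang.
Attach person 2nd person ro- → roviltsongolbang.
Attach mood imperative lag- → lagroviltsongolbang.
Attach polarity affirmative m- (before consonant 'l') → mlagroviltsongolbang.
Apply epenthesis: mlagroviltsongolbang → mulagurovilutsongolbang.
Nasal assimilation: no change.

mulagurovilutsongolbang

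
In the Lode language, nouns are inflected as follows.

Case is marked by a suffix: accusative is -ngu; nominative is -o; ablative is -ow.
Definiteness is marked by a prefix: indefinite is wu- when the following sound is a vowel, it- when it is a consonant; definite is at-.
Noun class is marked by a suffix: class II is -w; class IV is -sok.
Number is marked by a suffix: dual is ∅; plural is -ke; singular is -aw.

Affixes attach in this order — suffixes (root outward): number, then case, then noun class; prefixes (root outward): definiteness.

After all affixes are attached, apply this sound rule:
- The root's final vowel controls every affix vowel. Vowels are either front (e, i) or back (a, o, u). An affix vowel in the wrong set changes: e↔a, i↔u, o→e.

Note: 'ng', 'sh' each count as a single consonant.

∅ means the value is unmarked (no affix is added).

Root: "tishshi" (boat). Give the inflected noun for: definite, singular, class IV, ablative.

Attach number singular -aw → tishshiaw.
Attach definiteness definite at- → attishshiaw.
Attach case ablative -ow → attishshiawow.
Attach noun class class IV -sok → attishshiawowsok.
Apply vowel harmony: attishshiawowsok → ettishshiewewsek.

ettishshiewewsek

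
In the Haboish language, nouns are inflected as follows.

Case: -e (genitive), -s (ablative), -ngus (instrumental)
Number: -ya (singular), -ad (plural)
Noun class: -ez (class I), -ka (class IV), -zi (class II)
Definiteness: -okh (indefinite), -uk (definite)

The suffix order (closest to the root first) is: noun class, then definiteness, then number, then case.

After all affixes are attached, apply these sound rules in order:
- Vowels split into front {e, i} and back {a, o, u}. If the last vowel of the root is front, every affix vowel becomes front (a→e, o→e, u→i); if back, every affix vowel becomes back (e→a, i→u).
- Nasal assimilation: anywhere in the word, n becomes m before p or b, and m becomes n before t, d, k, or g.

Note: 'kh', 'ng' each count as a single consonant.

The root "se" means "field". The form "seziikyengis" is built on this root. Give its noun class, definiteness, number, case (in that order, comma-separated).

class II, definite, singular, instrumental

Segment: se-zi-uk-ya-ngus.
noun class: -zi → class II.
definiteness: -uk → definite.
number: -ya → singular.
case: -ngus → instrumental.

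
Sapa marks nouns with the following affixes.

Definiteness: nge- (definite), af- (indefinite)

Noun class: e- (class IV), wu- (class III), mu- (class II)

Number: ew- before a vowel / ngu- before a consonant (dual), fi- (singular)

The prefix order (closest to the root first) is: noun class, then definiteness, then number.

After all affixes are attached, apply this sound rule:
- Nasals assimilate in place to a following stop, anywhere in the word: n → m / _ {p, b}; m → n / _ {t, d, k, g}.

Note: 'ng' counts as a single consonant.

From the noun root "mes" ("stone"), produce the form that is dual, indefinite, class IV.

ewafemes

Attach noun class class IV e- → emes.
Attach definiteness indefinite af- → afemes.
Attach number dual ew- (before vowel 'a') → ewafemes.
Nasal assimilation: no change.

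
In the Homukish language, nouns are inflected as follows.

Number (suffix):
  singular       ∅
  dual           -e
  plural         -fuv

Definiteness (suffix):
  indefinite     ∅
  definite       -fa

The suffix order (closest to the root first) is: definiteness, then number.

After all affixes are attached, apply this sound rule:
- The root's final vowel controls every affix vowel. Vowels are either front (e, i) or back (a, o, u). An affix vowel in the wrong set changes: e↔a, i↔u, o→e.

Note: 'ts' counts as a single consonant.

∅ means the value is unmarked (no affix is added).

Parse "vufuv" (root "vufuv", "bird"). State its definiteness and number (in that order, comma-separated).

Segment: vufuv.
definiteness: ∅ → indefinite.
number: ∅ → singular.

indefinite, singular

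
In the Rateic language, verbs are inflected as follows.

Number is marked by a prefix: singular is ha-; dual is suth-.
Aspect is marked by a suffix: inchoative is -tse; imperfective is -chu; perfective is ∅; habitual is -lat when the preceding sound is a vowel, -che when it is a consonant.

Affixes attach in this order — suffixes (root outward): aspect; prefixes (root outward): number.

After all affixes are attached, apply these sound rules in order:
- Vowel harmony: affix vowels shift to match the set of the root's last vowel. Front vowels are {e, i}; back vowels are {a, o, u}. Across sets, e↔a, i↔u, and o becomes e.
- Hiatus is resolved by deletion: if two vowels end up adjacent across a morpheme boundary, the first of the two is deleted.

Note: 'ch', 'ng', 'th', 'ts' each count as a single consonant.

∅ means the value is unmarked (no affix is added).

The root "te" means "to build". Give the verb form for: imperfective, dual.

sithtechi

Attach aspect imperfective -chu → techu.
Attach number dual suth- → suthtechu.
Apply vowel harmony: suthtechu → sithtechi.
Vowel deletion: no change.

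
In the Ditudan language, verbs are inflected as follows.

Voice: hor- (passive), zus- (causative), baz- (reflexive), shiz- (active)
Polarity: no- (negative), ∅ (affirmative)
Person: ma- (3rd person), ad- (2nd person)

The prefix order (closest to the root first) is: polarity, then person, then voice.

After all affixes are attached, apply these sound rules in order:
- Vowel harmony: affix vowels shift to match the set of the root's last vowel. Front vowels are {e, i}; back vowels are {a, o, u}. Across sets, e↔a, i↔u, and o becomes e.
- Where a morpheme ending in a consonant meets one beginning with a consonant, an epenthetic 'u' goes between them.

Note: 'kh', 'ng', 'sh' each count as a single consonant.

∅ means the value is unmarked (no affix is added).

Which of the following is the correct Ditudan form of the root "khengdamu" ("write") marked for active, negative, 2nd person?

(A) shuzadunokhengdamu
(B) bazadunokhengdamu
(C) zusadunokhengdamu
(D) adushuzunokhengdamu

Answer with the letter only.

Attach polarity negative no- → nokhengdamu.
Attach person 2nd person ad- → adnokhengdamu.
Attach voice active shiz- → shizadnokhengdamu.
Apply vowel harmony: shizadnokhengdamu → shuzadnokhengdamu.
Apply epenthesis: shuzadnokhengdamu → shuzadunokhengdamu.
So the correct form is shuzadunokhengdamu, option (A).
(C) zusadunokhengdamu is wrong: it uses causative instead of active for voice.
(B) bazadunokhengdamu is wrong: it uses reflexive instead of active for voice.
(D) adushuzunokhengdamu is wrong: it has the affixes in the wrong order.

A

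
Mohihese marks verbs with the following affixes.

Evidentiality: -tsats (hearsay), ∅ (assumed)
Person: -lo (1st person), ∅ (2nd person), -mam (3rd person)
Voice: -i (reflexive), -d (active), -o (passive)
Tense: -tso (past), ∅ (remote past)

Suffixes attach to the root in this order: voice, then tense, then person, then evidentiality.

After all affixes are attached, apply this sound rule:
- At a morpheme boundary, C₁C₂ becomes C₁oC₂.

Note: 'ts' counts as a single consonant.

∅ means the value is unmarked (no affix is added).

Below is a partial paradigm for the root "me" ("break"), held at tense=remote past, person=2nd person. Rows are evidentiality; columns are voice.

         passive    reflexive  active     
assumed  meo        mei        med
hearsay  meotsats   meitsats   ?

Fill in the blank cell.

medotsats

Attach voice active -d → med.
tense = remote past: zero marking, form stays med.
person = 2nd person: zero marking, form stays med.
Attach evidentiality hearsay -tsats → medtsats.
Apply epenthesis: medtsats → medotsats.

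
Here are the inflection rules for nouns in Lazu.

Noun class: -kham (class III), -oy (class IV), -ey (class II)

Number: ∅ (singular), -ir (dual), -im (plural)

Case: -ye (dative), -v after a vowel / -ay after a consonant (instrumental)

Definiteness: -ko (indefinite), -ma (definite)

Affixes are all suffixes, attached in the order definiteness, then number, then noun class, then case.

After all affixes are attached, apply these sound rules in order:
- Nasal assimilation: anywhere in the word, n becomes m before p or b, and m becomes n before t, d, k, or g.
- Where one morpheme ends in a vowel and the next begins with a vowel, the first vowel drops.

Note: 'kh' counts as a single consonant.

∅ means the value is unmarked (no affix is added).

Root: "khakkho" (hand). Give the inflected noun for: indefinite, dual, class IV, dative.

khakkhokiroyye

Attach definiteness indefinite -ko → khakkhoko.
Attach number dual -ir → khakkhokoir.
Attach noun class class IV -oy → khakkhokoiroy.
Attach case dative -ye → khakkhokoiroyye.
Nasal assimilation: no change.
Apply vowel deletion: khakkhokoiroyye → khakkhokiroyye.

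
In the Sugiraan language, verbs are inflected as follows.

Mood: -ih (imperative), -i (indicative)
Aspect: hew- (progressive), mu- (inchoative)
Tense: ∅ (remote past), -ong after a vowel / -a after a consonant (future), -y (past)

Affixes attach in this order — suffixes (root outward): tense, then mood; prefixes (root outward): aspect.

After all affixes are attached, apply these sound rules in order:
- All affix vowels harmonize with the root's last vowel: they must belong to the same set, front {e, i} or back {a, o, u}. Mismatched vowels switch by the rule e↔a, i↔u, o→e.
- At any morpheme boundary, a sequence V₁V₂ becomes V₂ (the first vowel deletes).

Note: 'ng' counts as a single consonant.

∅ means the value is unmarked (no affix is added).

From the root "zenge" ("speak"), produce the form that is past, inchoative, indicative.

mizengeyi

Attach tense past -y → zengey.
Attach aspect inchoative mu- → muzengey.
Attach mood indicative -i → muzengeyi.
Apply vowel harmony: muzengeyi → mizengeyi.
Vowel deletion: no change.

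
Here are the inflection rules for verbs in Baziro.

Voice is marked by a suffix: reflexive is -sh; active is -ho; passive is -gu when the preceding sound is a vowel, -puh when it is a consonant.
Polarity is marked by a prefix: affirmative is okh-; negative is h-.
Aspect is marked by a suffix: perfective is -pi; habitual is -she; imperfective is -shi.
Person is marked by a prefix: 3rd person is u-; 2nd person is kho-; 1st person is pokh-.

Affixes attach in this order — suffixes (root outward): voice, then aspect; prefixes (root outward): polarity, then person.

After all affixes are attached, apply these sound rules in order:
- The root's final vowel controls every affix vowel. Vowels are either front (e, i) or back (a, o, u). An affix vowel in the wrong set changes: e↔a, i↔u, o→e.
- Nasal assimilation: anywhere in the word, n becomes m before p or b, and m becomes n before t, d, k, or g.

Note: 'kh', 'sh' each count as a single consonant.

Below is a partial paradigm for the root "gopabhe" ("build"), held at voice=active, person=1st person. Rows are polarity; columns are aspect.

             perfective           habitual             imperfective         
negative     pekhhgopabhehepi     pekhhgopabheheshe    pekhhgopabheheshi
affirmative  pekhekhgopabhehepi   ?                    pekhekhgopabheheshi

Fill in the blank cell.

Attach voice active -ho → gopabheho.
Attach polarity affirmative okh- → okhgopabheho.
Attach aspect habitual -she → okhgopabhehoshe.
Attach person 1st person pokh- → pokhokhgopabhehoshe.
Apply vowel harmony: pokhokhgopabhehoshe → pekhekhgopabheheshe.
Nasal assimilation: no change.

pekhekhgopabheheshe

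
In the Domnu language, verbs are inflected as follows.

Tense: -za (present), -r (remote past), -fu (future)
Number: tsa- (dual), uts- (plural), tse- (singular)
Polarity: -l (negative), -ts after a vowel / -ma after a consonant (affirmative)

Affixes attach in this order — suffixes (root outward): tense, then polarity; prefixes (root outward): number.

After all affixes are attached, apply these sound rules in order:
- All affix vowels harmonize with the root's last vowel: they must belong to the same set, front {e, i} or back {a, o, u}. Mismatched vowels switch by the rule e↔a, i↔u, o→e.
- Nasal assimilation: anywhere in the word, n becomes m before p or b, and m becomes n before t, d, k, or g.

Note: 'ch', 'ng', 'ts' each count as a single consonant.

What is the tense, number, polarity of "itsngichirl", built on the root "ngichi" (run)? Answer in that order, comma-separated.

remote past, plural, negative

Segment: uts-ngichi-r-l.
tense: -r → remote past.
number: uts- → plural.
polarity: -l → negative.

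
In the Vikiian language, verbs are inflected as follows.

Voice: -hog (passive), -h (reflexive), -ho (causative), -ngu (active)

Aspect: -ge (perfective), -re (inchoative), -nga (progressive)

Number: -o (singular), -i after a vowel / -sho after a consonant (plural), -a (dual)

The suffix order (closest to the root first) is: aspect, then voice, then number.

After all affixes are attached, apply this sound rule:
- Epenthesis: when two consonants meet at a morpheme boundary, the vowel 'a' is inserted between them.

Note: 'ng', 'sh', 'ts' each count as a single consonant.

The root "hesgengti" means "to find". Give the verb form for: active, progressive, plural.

Attach aspect progressive -nga → hesgengtinga.
Attach voice active -ngu → hesgengtingangu.
Attach number plural -i (after vowel 'u') → hesgengtingangui.
Epenthesis: no change.

hesgengtingangui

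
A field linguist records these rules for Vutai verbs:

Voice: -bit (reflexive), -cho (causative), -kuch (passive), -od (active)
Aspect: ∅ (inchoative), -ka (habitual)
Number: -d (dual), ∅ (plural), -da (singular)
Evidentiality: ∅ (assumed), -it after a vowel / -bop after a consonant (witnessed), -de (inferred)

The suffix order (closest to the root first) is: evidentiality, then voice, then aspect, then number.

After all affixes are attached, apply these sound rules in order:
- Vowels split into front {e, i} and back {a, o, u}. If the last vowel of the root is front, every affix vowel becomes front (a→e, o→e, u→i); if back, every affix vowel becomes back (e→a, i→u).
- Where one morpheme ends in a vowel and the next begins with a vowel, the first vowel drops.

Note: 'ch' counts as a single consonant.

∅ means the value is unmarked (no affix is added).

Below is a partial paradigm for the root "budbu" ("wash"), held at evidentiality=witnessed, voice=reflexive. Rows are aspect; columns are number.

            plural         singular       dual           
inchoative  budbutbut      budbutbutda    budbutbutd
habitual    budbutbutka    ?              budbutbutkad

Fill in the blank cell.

Attach evidentiality witnessed -it (after vowel 'u') → budbuit.
Attach voice reflexive -bit → budbuitbit.
Attach aspect habitual -ka → budbuitbitka.
Attach number singular -da → budbuitbitkada.
Apply vowel harmony: budbuitbitkada → budbuutbutkada.
Apply vowel deletion: budbuutbutkada → budbutbutkada.

budbutbutkada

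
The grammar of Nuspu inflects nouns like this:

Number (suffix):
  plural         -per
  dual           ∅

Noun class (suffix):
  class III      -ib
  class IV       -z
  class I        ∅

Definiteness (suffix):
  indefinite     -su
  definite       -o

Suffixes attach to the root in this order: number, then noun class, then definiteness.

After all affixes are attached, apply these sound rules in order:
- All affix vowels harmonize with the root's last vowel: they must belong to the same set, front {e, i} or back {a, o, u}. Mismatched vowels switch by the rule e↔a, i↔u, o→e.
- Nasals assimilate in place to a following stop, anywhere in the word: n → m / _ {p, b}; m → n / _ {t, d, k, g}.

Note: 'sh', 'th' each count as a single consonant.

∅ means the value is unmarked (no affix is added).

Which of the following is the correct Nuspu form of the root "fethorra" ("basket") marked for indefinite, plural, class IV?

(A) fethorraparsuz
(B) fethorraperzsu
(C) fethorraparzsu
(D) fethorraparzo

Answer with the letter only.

C

Attach number plural -per → fethorraper.
Attach noun class class IV -z → fethorraperz.
Attach definiteness indefinite -su → fethorraperzsu.
Apply vowel harmony: fethorraperzsu → fethorraparzsu.
Nasal assimilation: no change.
So the correct form is fethorraparzsu, option (C).
(D) fethorraparzo is wrong: it uses definite instead of indefinite for definiteness.
(A) fethorraparsuz is wrong: it has the affixes in the wrong order.
(B) fethorraperzsu is wrong: it fails to apply the sound rule(s).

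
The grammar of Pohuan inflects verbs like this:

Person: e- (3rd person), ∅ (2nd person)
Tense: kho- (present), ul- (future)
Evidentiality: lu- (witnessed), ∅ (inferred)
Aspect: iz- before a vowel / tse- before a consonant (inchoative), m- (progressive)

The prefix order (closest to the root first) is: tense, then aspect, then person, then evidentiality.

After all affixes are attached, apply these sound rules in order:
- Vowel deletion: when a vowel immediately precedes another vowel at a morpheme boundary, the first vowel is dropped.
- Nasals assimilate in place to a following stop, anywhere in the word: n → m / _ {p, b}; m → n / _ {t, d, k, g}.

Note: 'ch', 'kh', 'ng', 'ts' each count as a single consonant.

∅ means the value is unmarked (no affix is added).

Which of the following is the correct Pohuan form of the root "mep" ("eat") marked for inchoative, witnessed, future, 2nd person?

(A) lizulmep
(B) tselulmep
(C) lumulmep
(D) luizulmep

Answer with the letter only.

Attach tense future ul- → ulmep.
Attach aspect inchoative iz- (before vowel 'u') → izulmep.
person = 2nd person: zero marking, form stays izulmep.
Attach evidentiality witnessed lu- → luizulmep.
Apply vowel deletion: luizulmep → lizulmep.
Nasal assimilation: no change.
So the correct form is lizulmep, option (A).
(D) luizulmep is wrong: it fails to apply the sound rule(s).
(C) lumulmep is wrong: it uses progressive instead of inchoative for aspect.
(B) tselulmep is wrong: it has the affixes in the wrong order.

A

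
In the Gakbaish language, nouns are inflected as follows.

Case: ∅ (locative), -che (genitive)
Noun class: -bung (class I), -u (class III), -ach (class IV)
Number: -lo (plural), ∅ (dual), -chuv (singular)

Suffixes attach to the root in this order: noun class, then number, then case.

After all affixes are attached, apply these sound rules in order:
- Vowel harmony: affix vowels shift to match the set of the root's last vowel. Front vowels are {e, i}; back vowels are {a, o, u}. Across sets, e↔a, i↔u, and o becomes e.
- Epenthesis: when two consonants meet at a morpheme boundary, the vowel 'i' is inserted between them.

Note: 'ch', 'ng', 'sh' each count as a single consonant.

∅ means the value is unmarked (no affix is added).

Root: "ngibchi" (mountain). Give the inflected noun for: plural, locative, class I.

Attach noun class class I -bung → ngibchibung.
Attach number plural -lo → ngibchibunglo.
case = locative: zero marking, form stays ngibchibunglo.
Apply vowel harmony: ngibchibunglo → ngibchibingle.
Apply epenthesis: ngibchibingle → ngibchibingile.

ngibchibingile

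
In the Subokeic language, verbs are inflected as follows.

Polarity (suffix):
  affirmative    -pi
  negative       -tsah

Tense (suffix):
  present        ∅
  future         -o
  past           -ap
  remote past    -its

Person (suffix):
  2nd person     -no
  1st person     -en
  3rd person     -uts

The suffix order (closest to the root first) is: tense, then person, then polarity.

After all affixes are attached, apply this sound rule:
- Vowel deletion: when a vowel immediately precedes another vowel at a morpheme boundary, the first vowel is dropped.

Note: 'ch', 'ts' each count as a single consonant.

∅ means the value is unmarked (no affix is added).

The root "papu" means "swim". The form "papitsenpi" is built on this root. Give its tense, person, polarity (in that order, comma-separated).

remote past, 1st person, affirmative

Segment: papu-its-en-pi.
tense: -its → remote past.
person: -en → 1st person.
polarity: -pi → affirmative.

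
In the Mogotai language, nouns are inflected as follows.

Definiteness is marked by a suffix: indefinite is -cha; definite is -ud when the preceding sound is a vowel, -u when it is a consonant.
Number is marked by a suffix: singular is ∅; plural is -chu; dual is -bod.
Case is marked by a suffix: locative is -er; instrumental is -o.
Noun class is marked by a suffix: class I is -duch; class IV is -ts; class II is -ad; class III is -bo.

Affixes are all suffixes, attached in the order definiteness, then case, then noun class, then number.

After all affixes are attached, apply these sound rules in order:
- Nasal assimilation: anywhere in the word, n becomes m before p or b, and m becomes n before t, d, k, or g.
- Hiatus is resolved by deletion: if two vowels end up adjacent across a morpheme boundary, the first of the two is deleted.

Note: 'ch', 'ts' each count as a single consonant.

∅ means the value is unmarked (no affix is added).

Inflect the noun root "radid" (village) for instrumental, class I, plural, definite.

Attach definiteness definite -u (after consonant 'd') → radidu.
Attach case instrumental -o → radiduo.
Attach noun class class I -duch → radiduoduch.
Attach number plural -chu → radiduoduchchu.
Nasal assimilation: no change.
Apply vowel deletion: radiduoduchchu → radidoduchchu.

radidoduchchu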